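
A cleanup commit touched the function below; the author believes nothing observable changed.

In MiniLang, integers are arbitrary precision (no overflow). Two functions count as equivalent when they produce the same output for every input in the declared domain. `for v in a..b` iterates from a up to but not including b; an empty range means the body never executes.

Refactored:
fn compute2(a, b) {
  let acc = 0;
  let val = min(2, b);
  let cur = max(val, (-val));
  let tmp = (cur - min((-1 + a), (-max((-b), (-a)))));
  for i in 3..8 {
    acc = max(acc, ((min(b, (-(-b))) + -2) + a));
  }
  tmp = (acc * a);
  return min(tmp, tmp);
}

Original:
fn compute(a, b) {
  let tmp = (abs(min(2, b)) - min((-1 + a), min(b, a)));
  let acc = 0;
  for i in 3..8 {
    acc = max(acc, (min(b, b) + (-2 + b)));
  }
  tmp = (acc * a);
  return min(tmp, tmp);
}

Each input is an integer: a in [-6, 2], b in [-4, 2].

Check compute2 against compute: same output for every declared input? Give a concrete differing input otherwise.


Not equivalent: a=-6, b=2 separates them (-12 vs 0).
compute: tmp := 9 | acc := 0 | iter i=3: | acc := 2 | iter i=4: | acc := 2 | iter i=5: | acc := 2 | iter i=6: | acc := 2 | iter i=7: | acc := 2 | tmp := -12 | result -12
compute2: acc := 0 | val := 2 | cur := 2 | tmp := 9 | iter i=3: | acc := 0 | iter i=4: | acc := 0 | iter i=5: | acc := 0 | iter i=6: | acc := 0 | iter i=7: | acc := 0 | tmp := 0 | result 0
verdict: not equivalent; witness: a=-6, b=2


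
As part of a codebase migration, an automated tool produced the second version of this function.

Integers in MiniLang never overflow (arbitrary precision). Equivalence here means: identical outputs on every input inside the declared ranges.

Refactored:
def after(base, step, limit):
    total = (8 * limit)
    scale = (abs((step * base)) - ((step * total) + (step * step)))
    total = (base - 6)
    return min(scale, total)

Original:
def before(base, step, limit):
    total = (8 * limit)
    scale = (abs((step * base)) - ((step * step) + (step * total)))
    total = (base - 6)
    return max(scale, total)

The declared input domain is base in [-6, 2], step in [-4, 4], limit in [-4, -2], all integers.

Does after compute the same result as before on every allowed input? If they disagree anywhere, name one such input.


The rewrite breaks on base=-6, step=-4, limit=-4, where the results are -12 and -120.
before: total = -32; scale = -120; total = -12; return -12
after: total = -32; scale = -120; total = -12; return -120
verdict: not equivalent; witness: base=-6, step=-4, limit=-4


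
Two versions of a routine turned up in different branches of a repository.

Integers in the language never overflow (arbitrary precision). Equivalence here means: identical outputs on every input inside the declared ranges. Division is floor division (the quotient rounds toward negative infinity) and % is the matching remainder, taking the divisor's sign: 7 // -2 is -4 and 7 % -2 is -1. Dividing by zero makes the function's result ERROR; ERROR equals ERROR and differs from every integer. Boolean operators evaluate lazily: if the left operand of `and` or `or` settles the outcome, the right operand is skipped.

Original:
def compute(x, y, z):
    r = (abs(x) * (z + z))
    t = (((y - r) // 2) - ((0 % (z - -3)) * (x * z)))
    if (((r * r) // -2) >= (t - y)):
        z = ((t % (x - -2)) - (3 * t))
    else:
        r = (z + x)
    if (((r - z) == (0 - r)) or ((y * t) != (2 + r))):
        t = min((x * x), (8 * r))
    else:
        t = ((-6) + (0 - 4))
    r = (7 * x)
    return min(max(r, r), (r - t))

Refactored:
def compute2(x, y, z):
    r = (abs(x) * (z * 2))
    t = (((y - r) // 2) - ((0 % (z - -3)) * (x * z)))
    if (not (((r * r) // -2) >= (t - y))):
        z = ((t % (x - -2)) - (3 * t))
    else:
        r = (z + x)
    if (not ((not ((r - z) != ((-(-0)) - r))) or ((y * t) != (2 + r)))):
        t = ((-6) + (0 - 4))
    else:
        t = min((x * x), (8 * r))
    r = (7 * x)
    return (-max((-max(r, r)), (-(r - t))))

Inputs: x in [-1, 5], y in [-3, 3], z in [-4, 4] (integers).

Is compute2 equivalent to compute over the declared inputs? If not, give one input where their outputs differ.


x=-1, y=-3, z=1 yields -7 from compute but -8 from compute2.
verdict: not equivalent; witness: x=-1, y=-3, z=1


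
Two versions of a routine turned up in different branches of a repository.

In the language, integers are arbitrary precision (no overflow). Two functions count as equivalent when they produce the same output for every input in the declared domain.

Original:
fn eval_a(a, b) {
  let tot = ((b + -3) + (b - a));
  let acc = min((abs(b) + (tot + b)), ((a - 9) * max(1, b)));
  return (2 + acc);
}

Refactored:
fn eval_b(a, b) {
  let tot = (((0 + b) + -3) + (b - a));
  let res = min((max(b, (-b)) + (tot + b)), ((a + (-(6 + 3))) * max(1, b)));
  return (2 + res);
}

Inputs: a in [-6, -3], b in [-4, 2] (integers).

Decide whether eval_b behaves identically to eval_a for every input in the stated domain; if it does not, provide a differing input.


Comparing the listings, the differences include: min/max/abs usage differs, arithmetic usage differs, local variable names differ, constant usage differs.
Spot check at a=-3, b=-3 — eval_a: tot=-6, then acc=-12, then returns -10. eval_b: tot=-6, then res=-12, then returns -10. Both give -10.
Checked all 28 inputs in the declared domain: the outputs agree on every one.
verdict: equivalent


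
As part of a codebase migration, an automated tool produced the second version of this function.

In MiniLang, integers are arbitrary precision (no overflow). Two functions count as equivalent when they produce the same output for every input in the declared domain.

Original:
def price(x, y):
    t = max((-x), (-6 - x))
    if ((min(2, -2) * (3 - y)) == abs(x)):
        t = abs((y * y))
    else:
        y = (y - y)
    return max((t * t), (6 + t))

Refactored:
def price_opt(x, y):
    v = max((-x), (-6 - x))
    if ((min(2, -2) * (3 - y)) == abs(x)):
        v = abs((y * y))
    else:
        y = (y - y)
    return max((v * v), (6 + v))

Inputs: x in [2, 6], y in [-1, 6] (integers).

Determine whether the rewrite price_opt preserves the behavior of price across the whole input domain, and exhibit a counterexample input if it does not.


The two versions differ — the changes include local variable names differ.
Spot check at x=2, y=2 — price: t=-2, then ((min(2, -2) * (3 - y)) == abs(x)) is false, then y=0, then returns 4. price_opt: v=-2, then ((min(2, -2) * (3 - y)) == abs(x)) is false, then y=0, then returns 4. Both give 4.
An exhaustive pass over the 40 declared inputs shows identical outputs.
verdict: equivalent


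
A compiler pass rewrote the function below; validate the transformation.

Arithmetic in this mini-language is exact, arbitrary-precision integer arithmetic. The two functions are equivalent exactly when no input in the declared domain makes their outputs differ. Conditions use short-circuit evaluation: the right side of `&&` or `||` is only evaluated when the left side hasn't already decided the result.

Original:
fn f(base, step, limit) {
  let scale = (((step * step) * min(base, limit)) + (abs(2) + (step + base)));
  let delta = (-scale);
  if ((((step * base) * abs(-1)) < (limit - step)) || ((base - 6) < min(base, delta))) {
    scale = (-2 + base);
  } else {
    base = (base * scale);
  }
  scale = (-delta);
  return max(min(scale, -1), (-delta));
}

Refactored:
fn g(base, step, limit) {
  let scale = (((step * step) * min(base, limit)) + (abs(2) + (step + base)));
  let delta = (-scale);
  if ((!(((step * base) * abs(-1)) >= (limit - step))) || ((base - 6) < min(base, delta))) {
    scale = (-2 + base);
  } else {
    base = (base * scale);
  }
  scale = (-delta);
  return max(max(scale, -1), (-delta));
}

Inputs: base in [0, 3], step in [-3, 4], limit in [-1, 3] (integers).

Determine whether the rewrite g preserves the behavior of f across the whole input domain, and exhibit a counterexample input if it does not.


Consider the input base=0, step=-3, limit=-1.
f: scale = -10; delta = 10; ((((step * base) * abs(-1)) < (limit - step)) || ((base - 6) < min(base, delta))) -> true; scale = -2; scale = -10; return -10
g: scale = -10; delta = 10; ((!(((step * base) * abs(-1)) >= (limit - step))) || ((base - 6) < min(base, delta))) -> true; scale = -2; scale = -10; return -1
-10 and -1 differ, so these are not the same function on this domain.
verdict: not equivalent; witness: base=0, step=-3, limit=-1


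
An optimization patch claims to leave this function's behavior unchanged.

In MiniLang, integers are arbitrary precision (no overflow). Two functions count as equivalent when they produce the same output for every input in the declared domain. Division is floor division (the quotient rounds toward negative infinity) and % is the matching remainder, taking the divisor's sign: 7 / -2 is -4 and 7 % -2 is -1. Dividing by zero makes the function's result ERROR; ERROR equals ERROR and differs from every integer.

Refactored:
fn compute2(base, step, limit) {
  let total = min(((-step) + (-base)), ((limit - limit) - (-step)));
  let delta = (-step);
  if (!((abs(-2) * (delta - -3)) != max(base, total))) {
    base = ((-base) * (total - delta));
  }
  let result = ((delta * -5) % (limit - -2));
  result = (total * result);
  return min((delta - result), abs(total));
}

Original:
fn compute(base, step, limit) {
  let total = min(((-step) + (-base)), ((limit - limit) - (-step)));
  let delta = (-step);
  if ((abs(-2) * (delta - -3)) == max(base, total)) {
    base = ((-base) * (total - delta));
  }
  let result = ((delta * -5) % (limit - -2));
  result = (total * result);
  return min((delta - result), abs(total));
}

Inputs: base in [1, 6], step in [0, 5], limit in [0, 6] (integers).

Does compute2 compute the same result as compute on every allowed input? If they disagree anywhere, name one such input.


Changes here: boolean connective usage differs, and comparison usage differs; the full 252-point sweep finds no disagreement.
verdict: equivalent


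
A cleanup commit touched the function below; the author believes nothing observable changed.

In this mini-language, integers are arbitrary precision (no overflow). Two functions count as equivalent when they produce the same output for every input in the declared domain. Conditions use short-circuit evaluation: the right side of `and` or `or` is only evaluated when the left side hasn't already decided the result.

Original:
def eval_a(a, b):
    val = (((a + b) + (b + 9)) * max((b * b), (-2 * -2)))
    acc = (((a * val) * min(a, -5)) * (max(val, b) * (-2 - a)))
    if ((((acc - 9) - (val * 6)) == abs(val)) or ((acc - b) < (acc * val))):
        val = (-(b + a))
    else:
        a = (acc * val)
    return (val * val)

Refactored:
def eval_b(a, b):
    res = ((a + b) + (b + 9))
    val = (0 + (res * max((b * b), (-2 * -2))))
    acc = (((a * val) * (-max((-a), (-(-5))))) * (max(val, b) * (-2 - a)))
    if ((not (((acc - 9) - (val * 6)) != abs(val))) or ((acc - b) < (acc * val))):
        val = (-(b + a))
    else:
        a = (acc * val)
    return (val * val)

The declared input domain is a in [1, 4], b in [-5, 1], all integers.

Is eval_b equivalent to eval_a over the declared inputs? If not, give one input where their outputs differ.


Equivalent — the differences include local variable names differ, plus constant usage differs, plus min/max/abs usage differs, plus arithmetic usage differs, plus statement counts differ, plus boolean connective usage differs, plus comparison usage differs, yet no declared input distinguishes the two.
As a probe, take a=4, b=-2: eval_a runs val = 36; acc = 155520; ((((acc - 9) - (val * 6)) == abs(val)) or ((acc - b) < (acc * val))) -> true; val = -2; return 4; eval_b runs res = 9; val = 36; acc = 155520; ((not (((acc - 9) - (val * 6)) != abs(val))) or ((acc - b) < (acc * val))) -> true; val = -2; return 4; both end at 4.
Across all 28 domain points the two functions coincide.
verdict: equivalent


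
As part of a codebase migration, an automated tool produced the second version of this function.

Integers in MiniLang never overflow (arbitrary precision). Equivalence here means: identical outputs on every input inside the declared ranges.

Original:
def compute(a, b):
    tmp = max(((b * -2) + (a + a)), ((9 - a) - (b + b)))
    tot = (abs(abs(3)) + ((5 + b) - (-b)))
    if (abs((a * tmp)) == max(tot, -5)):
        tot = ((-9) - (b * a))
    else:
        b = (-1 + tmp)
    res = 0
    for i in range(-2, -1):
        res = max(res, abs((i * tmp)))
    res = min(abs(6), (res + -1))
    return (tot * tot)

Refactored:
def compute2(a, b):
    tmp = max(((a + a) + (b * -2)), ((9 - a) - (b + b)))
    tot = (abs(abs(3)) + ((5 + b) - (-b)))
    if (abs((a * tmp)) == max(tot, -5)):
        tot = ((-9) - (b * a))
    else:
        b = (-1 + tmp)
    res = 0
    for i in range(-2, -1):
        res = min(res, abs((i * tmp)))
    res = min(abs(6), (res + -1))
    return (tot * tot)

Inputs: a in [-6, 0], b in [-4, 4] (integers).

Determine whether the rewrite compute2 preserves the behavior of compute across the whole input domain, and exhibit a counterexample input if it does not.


The one real change (`max(res, abs((i * tmp)))` became `min(res, abs((i * tmp)))`) has no effect anywhere in the declared ranges.
Tracing a=-3, b=-2: compute: tmp=16, then tot=4, then (abs((a * tmp)) == max(tot, -5)) is false, then b=15, then res=0, then (i=-2), then res=32, then res=6, then returns 16 | compute2: tmp=16, then tot=4, then (abs((a * tmp)) == max(tot, -5)) is false, then b=15, then res=0, then (i=-2), then res=0, then res=-1, then returns 16 — matching result 16.
Across all 63 domain points the two functions coincide.
verdict: equivalent


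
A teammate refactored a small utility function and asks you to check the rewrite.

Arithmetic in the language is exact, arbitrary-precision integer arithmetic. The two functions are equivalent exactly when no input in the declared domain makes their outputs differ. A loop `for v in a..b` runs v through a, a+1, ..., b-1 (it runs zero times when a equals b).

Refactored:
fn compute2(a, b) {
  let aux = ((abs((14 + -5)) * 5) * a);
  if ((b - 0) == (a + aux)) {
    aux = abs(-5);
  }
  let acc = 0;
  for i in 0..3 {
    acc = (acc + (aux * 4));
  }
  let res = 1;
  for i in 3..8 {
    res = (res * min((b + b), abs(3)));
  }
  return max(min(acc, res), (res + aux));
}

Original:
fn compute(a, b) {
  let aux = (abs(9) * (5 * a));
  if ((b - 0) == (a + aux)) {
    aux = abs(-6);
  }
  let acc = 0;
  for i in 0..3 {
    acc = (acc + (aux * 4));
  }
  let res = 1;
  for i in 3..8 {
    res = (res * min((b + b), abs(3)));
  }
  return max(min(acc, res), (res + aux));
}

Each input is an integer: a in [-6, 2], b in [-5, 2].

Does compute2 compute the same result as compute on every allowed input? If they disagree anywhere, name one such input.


Run the pair on a=0, b=0.
compute: aux=0, then ((b - 0) == (a + aux)) is true, then aux=6, then acc=0, then (i=0), then acc=24, then (i=1), then acc=48, then (i=2), then acc=72, then res=1, then (i=3), then res=0, then (i=4), then res=0, then (i=5), then res=0, then (i=6), then res=0, then (i=7), then res=0, then returns 6
compute2: aux=0, then ((b - 0) == (a + aux)) is true, then aux=5, then acc=0, then (i=0), then acc=20, then (i=1), then acc=40, then (i=2), then acc=60, then res=1, then (i=3), then res=0, then (i=4), then res=0, then (i=5), then res=0, then (i=6), then res=0, then (i=7), then res=0, then returns 5
6 != 5, so the rewrite changes behavior.
verdict: not equivalent; witness: a=0, b=0


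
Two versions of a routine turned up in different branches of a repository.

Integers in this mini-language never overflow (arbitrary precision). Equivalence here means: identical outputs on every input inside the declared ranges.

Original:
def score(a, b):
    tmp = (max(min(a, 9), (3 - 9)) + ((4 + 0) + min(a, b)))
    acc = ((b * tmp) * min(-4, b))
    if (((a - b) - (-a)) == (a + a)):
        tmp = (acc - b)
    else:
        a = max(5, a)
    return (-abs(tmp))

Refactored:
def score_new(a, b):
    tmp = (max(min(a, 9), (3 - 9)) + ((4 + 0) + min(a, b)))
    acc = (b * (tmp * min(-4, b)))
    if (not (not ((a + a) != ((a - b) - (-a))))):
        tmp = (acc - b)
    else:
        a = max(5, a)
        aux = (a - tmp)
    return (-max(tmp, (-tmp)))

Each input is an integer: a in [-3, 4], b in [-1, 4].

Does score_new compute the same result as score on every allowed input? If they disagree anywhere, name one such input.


On input a=-3, b=-1, score returns -2 while score_new returns -7.
verdict: not equivalent; witness: a=-3, b=-1


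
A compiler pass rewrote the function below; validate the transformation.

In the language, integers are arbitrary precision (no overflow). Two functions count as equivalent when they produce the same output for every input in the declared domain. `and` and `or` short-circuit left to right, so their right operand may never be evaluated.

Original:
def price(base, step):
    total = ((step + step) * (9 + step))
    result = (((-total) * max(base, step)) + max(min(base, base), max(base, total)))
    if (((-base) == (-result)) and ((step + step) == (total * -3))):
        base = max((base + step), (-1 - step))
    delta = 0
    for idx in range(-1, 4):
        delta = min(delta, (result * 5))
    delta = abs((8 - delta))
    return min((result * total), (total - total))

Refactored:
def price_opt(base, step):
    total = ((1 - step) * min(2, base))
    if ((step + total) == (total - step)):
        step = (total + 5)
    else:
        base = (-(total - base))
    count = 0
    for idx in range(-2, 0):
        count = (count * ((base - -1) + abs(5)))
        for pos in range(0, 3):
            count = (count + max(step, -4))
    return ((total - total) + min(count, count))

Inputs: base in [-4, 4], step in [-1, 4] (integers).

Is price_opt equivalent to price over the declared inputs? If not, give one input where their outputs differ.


The rewrite breaks on base=-4, step=-1, where the results are 0 and -33.
price: total := -16 | result := -20 | (((-base) == (-result)) and ((step + step) == (total * -3))): false | delta := 0 | iter idx=-1: | delta := -100 | iter idx=0: | delta := -100 | iter idx=1: | delta := -100 | iter idx=2: | delta := -100 | iter idx=3: | delta := -100 | delta := 108 | result 0
price_opt: total := -8 | ((step + total) == (total - step)): false | base := 4 | count := 0 | iter idx=-2: | count := 0 | iter pos=0: | count := -1 | iter pos=1: | count := -2 | iter pos=2: | count := -3 | iter idx=-1: | count := -30 | iter pos=0: | count := -31 | iter pos=1: | count := -32 | iter pos=2: | count := -33 | result -33
verdict: not equivalent; witness: base=-4, step=-1


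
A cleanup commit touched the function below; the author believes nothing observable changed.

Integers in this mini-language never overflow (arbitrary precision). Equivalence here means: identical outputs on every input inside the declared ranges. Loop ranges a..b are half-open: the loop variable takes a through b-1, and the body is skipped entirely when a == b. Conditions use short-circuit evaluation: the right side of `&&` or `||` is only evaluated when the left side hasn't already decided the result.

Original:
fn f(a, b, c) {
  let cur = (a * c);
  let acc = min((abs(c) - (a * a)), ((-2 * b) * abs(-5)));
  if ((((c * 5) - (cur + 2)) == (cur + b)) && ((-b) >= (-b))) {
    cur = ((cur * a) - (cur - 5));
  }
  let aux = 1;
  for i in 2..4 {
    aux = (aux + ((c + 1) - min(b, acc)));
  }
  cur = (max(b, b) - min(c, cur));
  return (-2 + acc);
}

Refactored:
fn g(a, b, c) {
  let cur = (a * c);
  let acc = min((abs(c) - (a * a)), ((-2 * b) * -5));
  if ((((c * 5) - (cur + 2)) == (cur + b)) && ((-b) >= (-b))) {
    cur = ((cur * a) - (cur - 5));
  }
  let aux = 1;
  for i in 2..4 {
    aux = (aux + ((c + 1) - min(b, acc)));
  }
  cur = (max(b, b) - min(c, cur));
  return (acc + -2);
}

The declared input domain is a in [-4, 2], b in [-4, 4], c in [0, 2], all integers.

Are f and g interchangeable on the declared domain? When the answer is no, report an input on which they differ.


At a=-4, b=-4, c=0: f gives -18, g gives -42.
verdict: not equivalent; witness: a=-4, b=-4, c=0


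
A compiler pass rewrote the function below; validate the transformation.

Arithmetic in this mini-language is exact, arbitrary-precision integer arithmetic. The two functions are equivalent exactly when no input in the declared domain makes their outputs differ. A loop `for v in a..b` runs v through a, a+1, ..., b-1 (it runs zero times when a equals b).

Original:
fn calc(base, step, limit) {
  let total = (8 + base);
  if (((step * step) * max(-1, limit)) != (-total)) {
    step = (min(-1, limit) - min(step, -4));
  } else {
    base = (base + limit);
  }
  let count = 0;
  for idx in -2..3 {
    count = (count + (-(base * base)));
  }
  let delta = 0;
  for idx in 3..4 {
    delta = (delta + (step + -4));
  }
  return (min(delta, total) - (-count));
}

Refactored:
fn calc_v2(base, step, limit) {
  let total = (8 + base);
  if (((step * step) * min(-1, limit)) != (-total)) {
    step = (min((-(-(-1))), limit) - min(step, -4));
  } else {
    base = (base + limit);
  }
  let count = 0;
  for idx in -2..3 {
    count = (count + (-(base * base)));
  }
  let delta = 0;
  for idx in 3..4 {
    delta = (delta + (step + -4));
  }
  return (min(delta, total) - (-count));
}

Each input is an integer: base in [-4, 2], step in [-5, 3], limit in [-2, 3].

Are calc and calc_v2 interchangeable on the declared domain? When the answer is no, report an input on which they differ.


Not equivalent: base=-4, step=-2, limit=-2 separates them (-186 vs -82).
calc: total := 4 | (((step * step) * max(-1, limit)) != (-total)): false | base := -6 | count := 0 | iter idx=-2: | count := -36 | iter idx=-1: | count := -72 | iter idx=0: | count := -108 | iter idx=1: | count := -144 | iter idx=2: | count := -180 | delta := 0 | iter idx=3: | delta := -6 | result -186
calc_v2: total := 4 | (((step * step) * min(-1, limit)) != (-total)): true | step := 2 | count := 0 | iter idx=-2: | count := -16 | iter idx=-1: | count := -32 | iter idx=0: | count := -48 | iter idx=1: | count := -64 | iter idx=2: | count := -80 | delta := 0 | iter idx=3: | delta := -2 | result -82
verdict: not equivalent; witness: base=-4, step=-2, limit=-2


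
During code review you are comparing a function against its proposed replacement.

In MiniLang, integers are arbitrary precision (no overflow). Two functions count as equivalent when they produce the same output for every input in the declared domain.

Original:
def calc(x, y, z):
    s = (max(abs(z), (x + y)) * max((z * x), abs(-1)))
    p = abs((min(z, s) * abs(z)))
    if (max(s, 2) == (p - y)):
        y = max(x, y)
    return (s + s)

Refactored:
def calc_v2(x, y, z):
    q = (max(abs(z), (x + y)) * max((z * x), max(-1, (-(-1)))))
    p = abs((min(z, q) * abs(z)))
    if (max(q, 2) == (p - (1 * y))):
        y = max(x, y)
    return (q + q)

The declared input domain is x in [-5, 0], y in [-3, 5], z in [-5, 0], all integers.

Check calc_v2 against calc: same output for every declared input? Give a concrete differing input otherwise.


Equivalent — the differences include arithmetic usage differs, and constant usage differs, and min/max/abs usage differs, and local variable names differ, yet no declared input distinguishes the two.
One worked example (x=-2, y=5, z=-1) — calc: s := 6 | p := 1 | (max(s, 2) == (p - y)): false | result 12; calc_v2: q := 6 | p := 1 | (max(q, 2) == (p - (1 * y))): false | result 12; agreement on 12.
Every one of the 324 inputs gives matching results.
verdict: equivalent


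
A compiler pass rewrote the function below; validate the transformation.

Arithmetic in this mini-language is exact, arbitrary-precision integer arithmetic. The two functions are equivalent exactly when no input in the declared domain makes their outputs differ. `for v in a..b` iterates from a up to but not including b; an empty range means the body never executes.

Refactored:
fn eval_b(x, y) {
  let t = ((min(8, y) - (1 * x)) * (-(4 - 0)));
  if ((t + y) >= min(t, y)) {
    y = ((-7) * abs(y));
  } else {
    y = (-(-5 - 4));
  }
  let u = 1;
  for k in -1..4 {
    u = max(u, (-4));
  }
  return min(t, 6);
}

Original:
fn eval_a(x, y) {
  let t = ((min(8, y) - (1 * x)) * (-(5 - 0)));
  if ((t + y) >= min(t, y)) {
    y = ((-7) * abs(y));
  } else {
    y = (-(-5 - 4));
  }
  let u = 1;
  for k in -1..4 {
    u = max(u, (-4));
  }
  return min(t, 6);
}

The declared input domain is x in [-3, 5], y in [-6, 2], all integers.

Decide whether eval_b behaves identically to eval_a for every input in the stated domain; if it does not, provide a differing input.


Try x=-3, y=-4.
eval_a: t becomes 5; next ((t + y) >= min(t, y)) evaluates to true; next y becomes -28; next u becomes 1; next at k=-1:; next u becomes 1; next at k=0:; next u becomes 1; next at k=1:; next u becomes 1; next at k=2:; next u becomes 1; next at k=3:; next u becomes 1; next final value 5
eval_b: t becomes 4; next ((t + y) >= min(t, y)) evaluates to true; next y becomes -28; next u becomes 1; next at k=-1:; next u becomes 1; next at k=0:; next u becomes 1; next at k=1:; next u becomes 1; next at k=2:; next u becomes 1; next at k=3:; next u becomes 1; next final value 4
5 against 4: the behavior changed.
verdict: not equivalent; witness: x=-3, y=-4


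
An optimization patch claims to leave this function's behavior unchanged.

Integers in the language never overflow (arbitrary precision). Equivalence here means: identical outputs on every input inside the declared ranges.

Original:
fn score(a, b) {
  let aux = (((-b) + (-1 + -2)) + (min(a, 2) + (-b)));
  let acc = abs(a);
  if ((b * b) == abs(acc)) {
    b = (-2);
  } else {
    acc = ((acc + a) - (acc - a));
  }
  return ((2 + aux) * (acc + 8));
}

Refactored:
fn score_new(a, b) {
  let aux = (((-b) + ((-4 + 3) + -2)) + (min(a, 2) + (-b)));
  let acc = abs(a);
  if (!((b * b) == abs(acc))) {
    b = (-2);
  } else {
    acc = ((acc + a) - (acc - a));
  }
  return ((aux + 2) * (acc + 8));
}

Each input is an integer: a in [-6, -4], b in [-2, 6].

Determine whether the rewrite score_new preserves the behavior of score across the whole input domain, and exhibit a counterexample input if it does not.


The rewrite breaks on a=-6, b=-2, where the results are 12 and -42.
score: aux becomes -5; next acc becomes 6; next ((b * b) == abs(acc)) evaluates to false; next acc becomes -12; next final value 12
score_new: aux becomes -5; next acc becomes 6; next (!((b * b) == abs(acc))) evaluates to true; next b becomes -2; next final value -42
verdict: not equivalent; witness: a=-6, b=-2


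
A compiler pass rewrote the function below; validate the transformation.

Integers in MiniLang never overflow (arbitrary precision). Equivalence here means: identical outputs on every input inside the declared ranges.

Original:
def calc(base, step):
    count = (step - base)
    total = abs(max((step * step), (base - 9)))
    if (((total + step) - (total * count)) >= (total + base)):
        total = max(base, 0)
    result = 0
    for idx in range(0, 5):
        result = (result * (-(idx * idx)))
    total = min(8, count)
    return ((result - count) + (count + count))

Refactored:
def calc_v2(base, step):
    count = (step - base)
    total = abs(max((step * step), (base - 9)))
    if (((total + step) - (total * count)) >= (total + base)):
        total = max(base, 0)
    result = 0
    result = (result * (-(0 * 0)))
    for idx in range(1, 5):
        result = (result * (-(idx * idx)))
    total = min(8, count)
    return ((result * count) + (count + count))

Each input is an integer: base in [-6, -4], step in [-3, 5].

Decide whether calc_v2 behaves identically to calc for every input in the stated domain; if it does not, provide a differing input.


Consider the input base=-6, step=-3.
calc: count = 3; total = 9; (((total + step) - (total * count)) >= (total + base)) -> false; result = 0; [idx=0]; result = 0; [idx=1]; result = 0; [idx=2]; result = 0; [idx=3]; result = 0; [idx=4]; result = 0; total = 3; return 3
calc_v2: count = 3; total = 9; (((total + step) - (total * count)) >= (total + base)) -> false; result = 0; result = 0; [idx=1]; result = 0; [idx=2]; result = 0; [idx=3]; result = 0; [idx=4]; result = 0; total = 3; return 6
3 vs 6 — the two versions disagree here.
verdict: not equivalent; witness: base=-6, step=-3


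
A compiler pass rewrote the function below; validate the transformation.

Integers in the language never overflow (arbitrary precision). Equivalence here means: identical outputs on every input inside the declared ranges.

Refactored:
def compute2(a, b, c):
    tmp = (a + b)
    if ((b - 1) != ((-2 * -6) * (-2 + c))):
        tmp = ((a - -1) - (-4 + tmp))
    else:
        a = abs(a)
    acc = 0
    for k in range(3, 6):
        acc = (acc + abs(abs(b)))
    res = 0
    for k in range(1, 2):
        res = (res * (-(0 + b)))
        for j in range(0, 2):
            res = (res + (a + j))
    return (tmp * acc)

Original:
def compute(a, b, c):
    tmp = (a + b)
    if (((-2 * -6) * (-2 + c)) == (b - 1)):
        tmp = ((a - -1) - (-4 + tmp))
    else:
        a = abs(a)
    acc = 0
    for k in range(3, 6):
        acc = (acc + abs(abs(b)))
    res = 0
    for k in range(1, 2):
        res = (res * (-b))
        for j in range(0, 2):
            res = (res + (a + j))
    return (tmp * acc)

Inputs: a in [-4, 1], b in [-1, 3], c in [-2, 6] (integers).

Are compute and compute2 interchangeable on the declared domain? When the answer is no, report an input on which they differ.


On input a=-4, b=-1, c=-2, compute returns -15 while compute2 returns 18.
verdict: not equivalent; witness: a=-4, b=-1, c=-2


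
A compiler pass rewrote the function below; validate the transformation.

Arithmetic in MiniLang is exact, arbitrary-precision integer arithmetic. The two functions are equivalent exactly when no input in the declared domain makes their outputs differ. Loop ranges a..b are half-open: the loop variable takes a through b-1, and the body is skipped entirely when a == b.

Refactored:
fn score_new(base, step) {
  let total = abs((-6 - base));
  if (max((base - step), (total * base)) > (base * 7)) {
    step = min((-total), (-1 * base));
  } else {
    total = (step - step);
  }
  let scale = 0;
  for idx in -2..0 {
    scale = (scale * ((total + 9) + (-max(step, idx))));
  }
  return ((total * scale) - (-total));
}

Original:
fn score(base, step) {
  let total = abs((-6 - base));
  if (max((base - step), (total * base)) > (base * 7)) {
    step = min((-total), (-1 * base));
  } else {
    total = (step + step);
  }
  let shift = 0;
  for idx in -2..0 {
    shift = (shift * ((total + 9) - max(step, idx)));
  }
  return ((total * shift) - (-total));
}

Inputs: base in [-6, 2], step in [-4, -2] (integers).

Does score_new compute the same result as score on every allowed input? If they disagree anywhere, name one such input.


At base=1, step=-4: score gives -8, score_new gives 0.
verdict: not equivalent; witness: base=1, step=-4


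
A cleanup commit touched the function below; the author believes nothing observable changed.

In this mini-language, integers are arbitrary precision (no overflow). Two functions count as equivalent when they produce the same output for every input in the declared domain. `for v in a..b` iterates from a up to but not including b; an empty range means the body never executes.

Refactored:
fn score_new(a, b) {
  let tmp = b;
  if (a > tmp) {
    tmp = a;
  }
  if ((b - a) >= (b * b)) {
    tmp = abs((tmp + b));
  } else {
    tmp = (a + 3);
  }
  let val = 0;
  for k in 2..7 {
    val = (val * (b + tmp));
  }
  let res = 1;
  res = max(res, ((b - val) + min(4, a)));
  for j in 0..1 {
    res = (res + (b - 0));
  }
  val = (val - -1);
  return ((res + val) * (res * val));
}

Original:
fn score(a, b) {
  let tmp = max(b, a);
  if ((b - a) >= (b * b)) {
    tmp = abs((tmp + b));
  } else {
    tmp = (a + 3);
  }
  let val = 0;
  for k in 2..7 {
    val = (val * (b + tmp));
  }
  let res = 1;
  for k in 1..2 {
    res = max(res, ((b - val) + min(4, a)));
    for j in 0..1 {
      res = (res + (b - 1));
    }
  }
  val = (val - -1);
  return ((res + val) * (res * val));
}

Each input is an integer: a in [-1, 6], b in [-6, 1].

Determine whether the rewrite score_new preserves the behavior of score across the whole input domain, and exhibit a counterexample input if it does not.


Not equivalent: a=-1, b=-6 separates them (30 vs 20).
score: tmp becomes -1; next ((b - a) >= (b * b)) evaluates to false; next tmp becomes 2; next val becomes 0; next at k=2:; next val becomes 0; next at k=3:; next val becomes 0; next at k=4:; next val becomes 0; next at k=5:; next val becomes 0; next at k=6:; next val becomes 0; next res becomes 1; next at k=1:; next res becomes 1; next at j=0:; next res becomes -6; next val becomes 1; next final value 30
score_new: tmp becomes -6; next (a > tmp) evaluates to true; next tmp becomes -1; next ((b - a) >= (b * b)) evaluates to false; next tmp becomes 2; next val becomes 0; next at k=2:; next val becomes 0; next at k=3:; next val becomes 0; next at k=4:; next val becomes 0; next at k=5:; next val becomes 0; next at k=6:; next val becomes 0; next res becomes 1; next res becomes 1; next at j=0:; next res becomes -5; next val becomes 1; next final value 20
verdict: not equivalent; witness: a=-1, b=-6


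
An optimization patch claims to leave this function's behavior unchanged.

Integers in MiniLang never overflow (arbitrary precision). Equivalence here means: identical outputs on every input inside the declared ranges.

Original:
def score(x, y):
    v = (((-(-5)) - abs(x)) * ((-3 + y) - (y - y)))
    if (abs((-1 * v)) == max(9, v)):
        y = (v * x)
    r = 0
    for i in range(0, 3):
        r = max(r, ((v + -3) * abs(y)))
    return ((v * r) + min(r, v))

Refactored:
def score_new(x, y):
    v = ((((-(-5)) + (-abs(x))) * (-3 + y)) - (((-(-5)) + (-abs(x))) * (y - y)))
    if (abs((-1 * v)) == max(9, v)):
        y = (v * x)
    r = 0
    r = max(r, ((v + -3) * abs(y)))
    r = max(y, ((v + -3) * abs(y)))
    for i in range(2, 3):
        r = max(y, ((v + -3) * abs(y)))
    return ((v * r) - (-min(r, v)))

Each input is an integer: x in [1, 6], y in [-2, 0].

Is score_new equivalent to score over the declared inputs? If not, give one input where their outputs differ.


Take x=1, y=-2.
score: v becomes -20; next (abs((-1 * v)) == max(9, v)) evaluates to false; next r becomes 0; next at i=0:; next r becomes 0; next at i=1:; next r becomes 0; next at i=2:; next r becomes 0; next final value -20
score_new: v becomes -20; next (abs((-1 * v)) == max(9, v)) evaluates to false; next r becomes 0; next r becomes 0; next r becomes -2; next at i=2:; next r becomes -2; next final value 20
-20 != 20, so the rewrite changes behavior.
verdict: not equivalent; witness: x=1, y=-2


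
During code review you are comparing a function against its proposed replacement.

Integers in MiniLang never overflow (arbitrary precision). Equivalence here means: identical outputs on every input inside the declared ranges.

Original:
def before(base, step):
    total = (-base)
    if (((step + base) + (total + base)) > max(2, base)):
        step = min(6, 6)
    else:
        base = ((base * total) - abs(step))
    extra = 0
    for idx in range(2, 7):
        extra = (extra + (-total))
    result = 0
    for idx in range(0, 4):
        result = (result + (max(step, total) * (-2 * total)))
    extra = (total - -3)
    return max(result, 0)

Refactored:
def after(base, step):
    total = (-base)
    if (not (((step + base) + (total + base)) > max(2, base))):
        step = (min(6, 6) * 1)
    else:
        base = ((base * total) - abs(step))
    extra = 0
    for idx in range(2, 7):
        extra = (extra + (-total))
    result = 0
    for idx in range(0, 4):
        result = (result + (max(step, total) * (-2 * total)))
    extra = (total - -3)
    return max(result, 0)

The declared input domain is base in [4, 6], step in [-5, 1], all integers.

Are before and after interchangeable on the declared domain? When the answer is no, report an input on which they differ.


The rewrite breaks on base=4, step=-5, where the results are 0 and 192.
before: total becomes -4; next (((step + base) + (total + base)) > max(2, base)) evaluates to false; next base becomes -21; next extra becomes 0; next at idx=2:; next extra becomes 4; next at idx=3:; next extra becomes 8; next at idx=4:; next extra becomes 12; next at idx=5:; next extra becomes 16; next at idx=6:; next extra becomes 20; next result becomes 0; next at idx=0:; next result becomes -32; next at idx=1:; next result becomes -64; next at idx=2:; next result becomes -96; next at idx=3:; next result becomes -128; next extra becomes -1; next final value 0
after: total becomes -4; next (not (((step + base) + (total + base)) > max(2, base))) evaluates to true; next step becomes 6; next extra becomes 0; next at idx=2:; next extra becomes 4; next at idx=3:; next extra becomes 8; next at idx=4:; next extra becomes 12; next at idx=5:; next extra becomes 16; next at idx=6:; next extra becomes 20; next result becomes 0; next at idx=0:; next result becomes 48; next at idx=1:; next result becomes 96; next at idx=2:; next result becomes 144; next at idx=3:; next result becomes 192; next extra becomes -1; next final value 192
verdict: not equivalent; witness: base=4, step=-5


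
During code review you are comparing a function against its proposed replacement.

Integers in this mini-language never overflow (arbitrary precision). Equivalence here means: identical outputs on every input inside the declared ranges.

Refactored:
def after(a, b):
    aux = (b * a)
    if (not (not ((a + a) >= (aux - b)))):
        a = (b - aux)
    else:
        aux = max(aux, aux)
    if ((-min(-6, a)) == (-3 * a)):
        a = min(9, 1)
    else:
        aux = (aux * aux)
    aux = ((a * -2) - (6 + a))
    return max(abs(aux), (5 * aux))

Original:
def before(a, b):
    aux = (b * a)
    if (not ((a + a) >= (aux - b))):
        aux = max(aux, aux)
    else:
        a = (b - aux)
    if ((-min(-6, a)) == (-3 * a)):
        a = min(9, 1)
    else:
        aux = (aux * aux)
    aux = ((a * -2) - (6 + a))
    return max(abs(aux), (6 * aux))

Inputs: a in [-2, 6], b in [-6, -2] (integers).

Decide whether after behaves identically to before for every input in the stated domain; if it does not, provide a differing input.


Equivalent. Although `6` became `5`, no input in the stated domain can expose it.
Every one of the 45 inputs gives matching results.
Tracing a=6, b=-3: before: aux becomes -18; next (not ((a + a) >= (aux - b))) evaluates to false; next a becomes 15; next ((-min(-6, a)) == (-3 * a)) evaluates to false; next aux becomes 324; next aux becomes -51; next final value 51 | after: aux becomes -18; next (not (not ((a + a) >= (aux - b)))) evaluates to true; next a becomes 15; next ((-min(-6, a)) == (-3 * a)) evaluates to false; next aux becomes 324; next aux becomes -51; next final value 51 — matching result 51.
verdict: equivalent


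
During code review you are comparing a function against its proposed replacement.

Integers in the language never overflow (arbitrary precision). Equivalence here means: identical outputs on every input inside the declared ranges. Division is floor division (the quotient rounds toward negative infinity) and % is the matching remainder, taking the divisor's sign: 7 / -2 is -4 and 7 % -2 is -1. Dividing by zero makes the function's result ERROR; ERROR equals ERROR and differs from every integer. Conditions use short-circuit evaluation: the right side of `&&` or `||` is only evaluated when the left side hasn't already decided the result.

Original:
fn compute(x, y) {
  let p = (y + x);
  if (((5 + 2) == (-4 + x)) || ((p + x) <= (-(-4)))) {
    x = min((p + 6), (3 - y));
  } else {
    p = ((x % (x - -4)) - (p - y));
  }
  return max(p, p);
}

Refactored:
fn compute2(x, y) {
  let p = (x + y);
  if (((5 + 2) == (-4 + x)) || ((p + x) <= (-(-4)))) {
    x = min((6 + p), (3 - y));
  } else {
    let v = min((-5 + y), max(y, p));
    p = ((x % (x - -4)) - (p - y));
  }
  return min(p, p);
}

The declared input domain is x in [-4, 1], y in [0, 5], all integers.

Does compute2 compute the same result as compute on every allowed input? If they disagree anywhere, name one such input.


The edit looks behavioral (`max(p, p)` became `min(p, p)`), but over these ranges it never changes the outcome.
One worked example (x=-4, y=4) — compute: p=0, then (((5 + 2) == (-4 + x)) || ((p + x) <= (-(-4)))) is true, then x=-1, then returns 0; compute2: p=0, then (((5 + 2) == (-4 + x)) || ((p + x) <= (-(-4)))) is true, then x=-1, then returns 0; agreement on 0.
Across all 36 domain points the two functions coincide.
verdict: equivalent
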